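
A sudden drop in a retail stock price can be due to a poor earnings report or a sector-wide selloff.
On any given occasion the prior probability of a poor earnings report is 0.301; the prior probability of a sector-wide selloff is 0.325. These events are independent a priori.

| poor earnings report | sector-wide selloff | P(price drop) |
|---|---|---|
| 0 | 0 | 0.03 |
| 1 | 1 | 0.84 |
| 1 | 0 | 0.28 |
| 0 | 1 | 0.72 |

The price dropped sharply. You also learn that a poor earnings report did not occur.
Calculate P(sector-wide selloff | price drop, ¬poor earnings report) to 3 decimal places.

P(price drop | ¬poor earnings report) = 0.03·0.675 + 0.72·0.325 = 0.020250 + 0.234000 = 0.254250
Of this, 0.234000 comes from 0.72·0.325 (the sector-wide selloff=true cases).
So P(sector-wide selloff | price drop, ¬poor earnings report) = 0.234000/0.254250 ≈ 0.920.

P(sector-wide selloff | price drop, ¬poor earnings report) ≈ 0.920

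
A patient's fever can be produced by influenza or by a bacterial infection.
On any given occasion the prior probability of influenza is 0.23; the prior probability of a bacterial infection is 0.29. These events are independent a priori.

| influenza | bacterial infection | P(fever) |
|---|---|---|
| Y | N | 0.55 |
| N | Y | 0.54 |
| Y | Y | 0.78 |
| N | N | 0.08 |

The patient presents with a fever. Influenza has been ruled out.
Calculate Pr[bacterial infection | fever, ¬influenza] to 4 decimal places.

Pr[bacterial infection | fever, ¬influenza] ≈ 0.7338

P(fever | ¬influenza) = 0.08×0.71 + 0.54×0.29 = 0.056800 + 0.156600 = 0.213400
The bacterial infection-present share is 0.54×0.29 = 0.156600.
So P(bacterial infection | fever, ¬influenza) = 0.156600/0.213400 ≈ 0.7338.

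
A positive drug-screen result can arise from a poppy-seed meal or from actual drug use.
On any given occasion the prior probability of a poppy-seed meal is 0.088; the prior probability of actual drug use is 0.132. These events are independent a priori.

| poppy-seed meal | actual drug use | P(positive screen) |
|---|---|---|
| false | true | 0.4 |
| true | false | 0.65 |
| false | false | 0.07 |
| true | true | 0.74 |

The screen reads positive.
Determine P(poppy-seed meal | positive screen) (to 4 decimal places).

P(poppy-seed meal | positive screen) ≈ 0.3600

P(positive screen) = 0.07*0.912*0.868 + 0.4*0.912*0.132 + 0.65*0.088*0.868 + 0.74*0.088*0.132 = 0.055413 + 0.048154 + 0.049650 + 0.008596 = 0.161813
The poppy-seed meal-present share is 0.049650 + 0.008596 = 0.058246.
So P(poppy-seed meal | positive screen) = 0.058246/0.161813 ≈ 0.3600.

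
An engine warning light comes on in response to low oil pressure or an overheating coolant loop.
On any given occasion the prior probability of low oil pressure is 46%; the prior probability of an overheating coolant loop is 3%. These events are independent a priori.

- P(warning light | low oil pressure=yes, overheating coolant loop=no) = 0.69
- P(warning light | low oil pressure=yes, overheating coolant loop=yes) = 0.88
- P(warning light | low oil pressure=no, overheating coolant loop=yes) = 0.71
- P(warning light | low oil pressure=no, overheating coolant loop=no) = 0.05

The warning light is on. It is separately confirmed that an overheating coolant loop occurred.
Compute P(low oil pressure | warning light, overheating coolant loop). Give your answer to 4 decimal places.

P(low oil pressure | warning light, overheating coolant loop) ≈ 0.5136

Numerator (weight on configurations with low oil pressure): 0.88×0.46 = 0.404800
Denominator P(warning light | overheating coolant loop): 0.71×0.54 + 0.88×0.46 = 0.788200
P(low oil pressure | warning light, overheating coolant loop) = 0.404800/0.788200 ≈ 0.5136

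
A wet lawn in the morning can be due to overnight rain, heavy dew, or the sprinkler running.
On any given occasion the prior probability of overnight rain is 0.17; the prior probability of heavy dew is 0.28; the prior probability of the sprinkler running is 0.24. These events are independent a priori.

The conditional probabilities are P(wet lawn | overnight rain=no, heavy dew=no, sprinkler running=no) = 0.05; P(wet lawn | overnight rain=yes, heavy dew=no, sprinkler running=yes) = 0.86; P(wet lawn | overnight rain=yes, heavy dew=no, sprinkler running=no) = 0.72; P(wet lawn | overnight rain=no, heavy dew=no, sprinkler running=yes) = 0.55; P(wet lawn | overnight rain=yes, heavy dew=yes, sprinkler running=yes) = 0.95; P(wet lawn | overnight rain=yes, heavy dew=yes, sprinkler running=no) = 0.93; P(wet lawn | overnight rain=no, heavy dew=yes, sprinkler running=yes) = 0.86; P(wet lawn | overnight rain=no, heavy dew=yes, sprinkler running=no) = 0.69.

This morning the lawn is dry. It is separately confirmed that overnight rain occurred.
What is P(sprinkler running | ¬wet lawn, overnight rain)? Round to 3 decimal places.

P(sprinkler running | ¬wet lawn, overnight rain) ≈ 0.141

P(¬wet lawn | overnight rain) = 0.28*0.72*0.76 + 0.14*0.72*0.24 + 0.07*0.28*0.76 + 0.05*0.28*0.24 = 0.153216 + 0.024192 + 0.014896 + 0.003360 = 0.195664
The sprinkler running-present share is 0.024192 + 0.003360 = 0.027552.
P(sprinkler running | ¬wet lawn, overnight rain) = 0.027552 / 0.195664 ≈ 0.141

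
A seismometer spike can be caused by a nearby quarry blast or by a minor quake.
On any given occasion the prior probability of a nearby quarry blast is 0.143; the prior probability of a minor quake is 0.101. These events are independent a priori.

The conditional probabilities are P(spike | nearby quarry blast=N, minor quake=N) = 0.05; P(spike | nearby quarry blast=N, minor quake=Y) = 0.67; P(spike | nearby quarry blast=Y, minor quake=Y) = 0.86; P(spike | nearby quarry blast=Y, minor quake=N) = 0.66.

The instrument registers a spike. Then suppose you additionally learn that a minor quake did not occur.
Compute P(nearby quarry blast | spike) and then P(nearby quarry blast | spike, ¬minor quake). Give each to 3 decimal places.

P(nearby quarry blast | spike) ≈ 0.502; P(nearby quarry blast | spike, ¬minor quake) ≈ 0.688

By total probability over the 4 (nearby quarry blast, minor quake) configurations:
  P(spike) = 0.05*0.857*0.899 + 0.67*0.857*0.101 + 0.66*0.143*0.899 + 0.86*0.143*0.101
        = 0.038522 + 0.057993 + 0.084848 + 0.012421 = 0.193784
The terms with nearby quarry blast present sum to 0.097269, so
  P(nearby quarry blast | spike) = 0.097269 / 0.193784 ≈ 0.502

Now also conditioning on minor quake≠true:
P(spike | ¬minor quake) = 0.05·0.857 + 0.66·0.143 = 0.042850 + 0.094380 = 0.137230
The nearby quarry blast-present share is 0.66·0.143 = 0.094380.
P(nearby quarry blast | spike, ¬minor quake) = 0.094380 / 0.137230 ≈ 0.688
With minor quake excluded, nearby quarry blast must carry more of the explanatory weight for the spike.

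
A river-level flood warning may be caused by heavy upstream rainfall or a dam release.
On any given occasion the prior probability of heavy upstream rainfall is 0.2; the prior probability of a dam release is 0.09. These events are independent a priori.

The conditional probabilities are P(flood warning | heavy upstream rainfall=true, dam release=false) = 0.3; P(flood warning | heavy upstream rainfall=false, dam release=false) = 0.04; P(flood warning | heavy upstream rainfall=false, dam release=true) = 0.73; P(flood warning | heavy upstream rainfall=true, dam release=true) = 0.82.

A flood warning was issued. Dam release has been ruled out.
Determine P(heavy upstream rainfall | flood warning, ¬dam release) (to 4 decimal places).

Enumerate both values of heavy upstream rainfall and weight by the priors:
  P(flood warning | ¬dam release) = 0.04·0.8 + 0.3·0.2
        = 0.032000 + 0.060000 = 0.092000
Keeping only the heavy upstream rainfall-present terms gives 0.060000, so
  P(heavy upstream rainfall | flood warning, ¬dam release) = 0.060000 / 0.092000 ≈ 0.6522

P(heavy upstream rainfall | flood warning, ¬dam release) ≈ 0.6522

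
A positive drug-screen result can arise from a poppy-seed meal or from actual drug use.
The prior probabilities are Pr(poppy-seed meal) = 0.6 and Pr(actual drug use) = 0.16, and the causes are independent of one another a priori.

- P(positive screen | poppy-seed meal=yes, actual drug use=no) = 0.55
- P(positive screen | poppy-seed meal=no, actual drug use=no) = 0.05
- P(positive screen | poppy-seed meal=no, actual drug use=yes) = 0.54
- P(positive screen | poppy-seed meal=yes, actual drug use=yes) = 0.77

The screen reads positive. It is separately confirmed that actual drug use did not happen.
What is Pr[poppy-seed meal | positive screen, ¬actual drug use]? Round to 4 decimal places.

Pr[poppy-seed meal | positive screen, ¬actual drug use] ≈ 0.9429

Sum P(positive screen|·) weighted by the priors over both values of poppy-seed meal:
  P(positive screen | ¬actual drug use) = 0.05×0.4 + 0.55×0.6
        = 0.020000 + 0.330000 = 0.350000
The terms with poppy-seed meal present sum to 0.330000, so
  P(poppy-seed meal | positive screen, ¬actual drug use) = 0.330000 / 0.350000 ≈ 0.9429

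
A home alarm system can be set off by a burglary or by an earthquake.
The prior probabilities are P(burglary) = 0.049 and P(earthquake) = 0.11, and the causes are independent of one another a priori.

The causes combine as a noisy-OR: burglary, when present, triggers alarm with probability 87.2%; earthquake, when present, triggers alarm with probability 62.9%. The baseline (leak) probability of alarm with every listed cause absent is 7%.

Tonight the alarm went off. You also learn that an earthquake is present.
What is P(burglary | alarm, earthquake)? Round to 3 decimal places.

Under noisy-OR, P(alarm | causes) = 1 − (1−0.07)·∏(1−qᵢ) over the active causes.
P(alarm | earthquake) = 0.65497×0.951 + 0.955836×0.049 = 0.622876 + 0.046836 = 0.669712
Of this, 0.046836 comes from 0.955836×0.049 (the burglary=true cases).
Hence the posterior is 0.046836/0.669712 ≈ 0.070.

P(burglary | alarm, earthquake) ≈ 0.070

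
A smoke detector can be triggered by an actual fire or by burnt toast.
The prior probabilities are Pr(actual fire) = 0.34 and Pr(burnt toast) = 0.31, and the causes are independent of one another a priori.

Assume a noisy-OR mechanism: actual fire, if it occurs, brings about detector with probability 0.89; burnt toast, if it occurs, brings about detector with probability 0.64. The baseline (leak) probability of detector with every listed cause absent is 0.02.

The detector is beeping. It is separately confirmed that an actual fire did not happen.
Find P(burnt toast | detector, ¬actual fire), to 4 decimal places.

Under noisy-OR, P(detector | causes) = 1 − (1−0.02)·∏(1−qᵢ) over the active causes.
Enumerate both values of burnt toast and weight by the priors:
  P(detector | ¬actual fire) = 0.02·0.69 + 0.6472·0.31
        = 0.013800 + 0.200632 = 0.214432
Configurations with burnt toast contribute 0.200632, so
  P(burnt toast | detector, ¬actual fire) = 0.200632 / 0.214432 ≈ 0.9356

P(burnt toast | detector, ¬actual fire) ≈ 0.9356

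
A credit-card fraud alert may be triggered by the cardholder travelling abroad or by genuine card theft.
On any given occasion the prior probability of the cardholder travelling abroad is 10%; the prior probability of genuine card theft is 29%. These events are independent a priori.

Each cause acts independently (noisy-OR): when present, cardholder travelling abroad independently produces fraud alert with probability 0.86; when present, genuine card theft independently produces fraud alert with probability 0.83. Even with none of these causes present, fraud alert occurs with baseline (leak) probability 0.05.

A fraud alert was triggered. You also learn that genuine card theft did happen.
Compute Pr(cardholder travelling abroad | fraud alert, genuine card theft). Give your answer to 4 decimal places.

Pr(cardholder travelling abroad | fraud alert, genuine card theft) ≈ 0.1147

Under noisy-OR, P(fraud alert | causes) = 1 − (1−0.05)·∏(1−qᵢ) over the active causes.
Weight on cardholder travelling abroad=true, given the evidence: 0.97739·0.1 = 0.097739
The normalizing constant is 0.8385·0.9 + 0.97739·0.1 = 0.852389
Posterior = 0.097739 / 0.852389 ≈ 0.1147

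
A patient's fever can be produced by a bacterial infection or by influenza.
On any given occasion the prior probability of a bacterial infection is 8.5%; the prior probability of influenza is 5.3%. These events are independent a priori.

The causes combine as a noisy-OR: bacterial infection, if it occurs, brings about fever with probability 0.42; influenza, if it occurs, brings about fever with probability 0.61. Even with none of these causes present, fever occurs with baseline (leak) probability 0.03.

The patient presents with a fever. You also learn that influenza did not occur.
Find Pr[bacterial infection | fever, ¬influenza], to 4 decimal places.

Under noisy-OR, P(fever | causes) = 1 − (1−0.03)·∏(1−qᵢ) over the active causes.
Sum P(fever|·) weighted by the priors over both values of bacterial infection:
  P(fever | ¬influenza) = 0.03·0.915 + 0.4374·0.085
        = 0.027450 + 0.037179 = 0.064629
The terms with bacterial infection present sum to 0.037179, so
  P(bacterial infection | fever, ¬influenza) = 0.037179 / 0.064629 ≈ 0.5753

Pr[bacterial infection | fever, ¬influenza] ≈ 0.5753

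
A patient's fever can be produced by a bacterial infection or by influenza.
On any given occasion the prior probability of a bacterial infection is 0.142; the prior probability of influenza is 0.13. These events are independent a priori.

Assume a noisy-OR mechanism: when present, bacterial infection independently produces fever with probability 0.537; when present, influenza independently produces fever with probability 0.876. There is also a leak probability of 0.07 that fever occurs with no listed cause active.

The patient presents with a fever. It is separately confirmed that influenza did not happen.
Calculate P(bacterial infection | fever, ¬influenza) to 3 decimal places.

Under noisy-OR, P(fever | causes) = 1 − (1−0.07)·∏(1−qᵢ) over the active causes.
P(fever | ¬influenza) = 0.07·0.858 + 0.56941·0.142 = 0.060060 + 0.080856 = 0.140916
Restricting to configurations with bacterial infection present: 0.56941·0.142 = 0.080856.
P(bacterial infection | fever, ¬influenza) = 0.080856 / 0.140916 ≈ 0.574

P(bacterial infection | fever, ¬influenza) ≈ 0.574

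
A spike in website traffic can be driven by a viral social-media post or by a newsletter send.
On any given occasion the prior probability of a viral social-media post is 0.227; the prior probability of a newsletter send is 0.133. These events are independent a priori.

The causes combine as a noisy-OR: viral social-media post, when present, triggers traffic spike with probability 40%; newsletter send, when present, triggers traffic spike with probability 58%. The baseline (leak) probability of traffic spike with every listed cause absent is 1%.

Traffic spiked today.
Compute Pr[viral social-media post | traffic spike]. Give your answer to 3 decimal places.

Pr[viral social-media post | traffic spike] ≈ 0.606

Under noisy-OR, P(traffic spike | causes) = 1 − (1−0.01)·∏(1−qᵢ) over the active causes.
P(traffic spike) = 0.01×0.773×0.867 + 0.5842×0.773×0.133 + 0.406×0.227×0.867 + 0.75052×0.227×0.133 = 0.006702 + 0.060061 + 0.079904 + 0.022659 = 0.169326
Restricting to configurations with viral social-media post present: 0.079904 + 0.022659 = 0.102563.
So P(viral social-media post | traffic spike) = 0.102563/0.169326 ≈ 0.606.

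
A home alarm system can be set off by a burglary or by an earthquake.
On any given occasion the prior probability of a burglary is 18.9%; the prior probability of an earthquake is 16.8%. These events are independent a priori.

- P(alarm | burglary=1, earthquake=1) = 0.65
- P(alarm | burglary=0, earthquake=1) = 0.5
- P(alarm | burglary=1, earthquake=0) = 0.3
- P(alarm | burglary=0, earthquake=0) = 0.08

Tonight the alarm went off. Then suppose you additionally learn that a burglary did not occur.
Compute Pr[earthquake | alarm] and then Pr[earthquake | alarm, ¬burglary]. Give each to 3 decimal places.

Pr[earthquake | alarm] ≈ 0.467; Pr[earthquake | alarm, ¬burglary] ≈ 0.558

P(alarm) = 0.08×0.811×0.832 + 0.5×0.811×0.168 + 0.3×0.189×0.832 + 0.65×0.189×0.168 = 0.053980 + 0.068124 + 0.047174 + 0.020639 = 0.189917
Of this, 0.088763 comes from 0.068124 + 0.020639 (the earthquake=true cases).
P(earthquake | alarm) = 0.088763 / 0.189917 ≈ 0.467

With the extra evidence:
P(alarm | ¬burglary) = 0.08×0.832 + 0.5×0.168 = 0.066560 + 0.084000 = 0.150560
Restricting to configurations with earthquake present: 0.5×0.168 = 0.084000.
Hence the posterior is 0.084000/0.150560 ≈ 0.558.
With burglary excluded, earthquake must carry more of the explanatory weight for the alarm.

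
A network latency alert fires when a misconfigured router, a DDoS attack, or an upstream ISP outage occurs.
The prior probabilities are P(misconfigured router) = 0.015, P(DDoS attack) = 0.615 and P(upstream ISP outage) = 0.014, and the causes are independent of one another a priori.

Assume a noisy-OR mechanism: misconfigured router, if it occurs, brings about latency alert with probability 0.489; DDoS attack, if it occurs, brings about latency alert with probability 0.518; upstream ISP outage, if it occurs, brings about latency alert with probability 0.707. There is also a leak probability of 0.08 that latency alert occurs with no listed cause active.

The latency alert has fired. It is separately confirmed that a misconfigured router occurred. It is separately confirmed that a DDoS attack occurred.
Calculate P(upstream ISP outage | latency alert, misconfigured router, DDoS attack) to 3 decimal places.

Under noisy-OR, P(latency alert | causes) = 1 − (1−0.08)·∏(1−qᵢ) over the active causes.
By total probability over both values of upstream ISP outage:
  P(latency alert | misconfigured router, DDoS attack) = 0.773402·0.986 + 0.933607·0.014
        = 0.762574 + 0.013070 = 0.775644
Keeping only the upstream ISP outage-present terms gives 0.013070, so
  P(upstream ISP outage | latency alert, misconfigured router, DDoS attack) = 0.013070 / 0.775644 ≈ 0.017

P(upstream ISP outage | latency alert, misconfigured router, DDoS attack) ≈ 0.017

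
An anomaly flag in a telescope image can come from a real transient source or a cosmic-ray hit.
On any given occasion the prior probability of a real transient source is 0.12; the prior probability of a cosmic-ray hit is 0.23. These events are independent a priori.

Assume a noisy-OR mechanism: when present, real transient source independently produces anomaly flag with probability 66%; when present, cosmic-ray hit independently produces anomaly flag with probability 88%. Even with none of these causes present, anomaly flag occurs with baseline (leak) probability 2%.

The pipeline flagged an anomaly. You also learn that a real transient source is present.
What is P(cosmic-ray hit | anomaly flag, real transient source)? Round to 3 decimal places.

P(cosmic-ray hit | anomaly flag, real transient source) ≈ 0.301

Under noisy-OR, P(anomaly flag | causes) = 1 − (1−0.02)·∏(1−qᵢ) over the active causes.
P(anomaly flag | real transient source) = 0.6668·0.77 + 0.960016·0.23 = 0.513436 + 0.220804 = 0.734240
Restricting to configurations with cosmic-ray hit present: 0.960016·0.23 = 0.220804.
P(cosmic-ray hit | anomaly flag, real transient source) = 0.220804 / 0.734240 ≈ 0.301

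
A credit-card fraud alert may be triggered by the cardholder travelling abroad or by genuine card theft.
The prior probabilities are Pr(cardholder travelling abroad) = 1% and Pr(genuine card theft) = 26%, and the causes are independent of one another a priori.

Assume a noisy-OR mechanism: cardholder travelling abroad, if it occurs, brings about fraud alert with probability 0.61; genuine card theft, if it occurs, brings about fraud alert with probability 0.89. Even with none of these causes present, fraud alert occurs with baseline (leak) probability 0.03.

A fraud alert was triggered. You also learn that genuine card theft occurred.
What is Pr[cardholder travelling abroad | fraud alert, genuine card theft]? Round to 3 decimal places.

Under noisy-OR, P(fraud alert | causes) = 1 − (1−0.03)·∏(1−qᵢ) over the active causes.
Sum P(fraud alert|·) weighted by the priors over both values of cardholder travelling abroad:
  P(fraud alert | genuine card theft) = 0.8933*0.99 + 0.958387*0.01
        = 0.884367 + 0.009584 = 0.893951
The terms with cardholder travelling abroad present sum to 0.009584, so
  P(cardholder travelling abroad | fraud alert, genuine card theft) = 0.009584 / 0.893951 ≈ 0.011

Pr[cardholder travelling abroad | fraud alert, genuine card theft] ≈ 0.011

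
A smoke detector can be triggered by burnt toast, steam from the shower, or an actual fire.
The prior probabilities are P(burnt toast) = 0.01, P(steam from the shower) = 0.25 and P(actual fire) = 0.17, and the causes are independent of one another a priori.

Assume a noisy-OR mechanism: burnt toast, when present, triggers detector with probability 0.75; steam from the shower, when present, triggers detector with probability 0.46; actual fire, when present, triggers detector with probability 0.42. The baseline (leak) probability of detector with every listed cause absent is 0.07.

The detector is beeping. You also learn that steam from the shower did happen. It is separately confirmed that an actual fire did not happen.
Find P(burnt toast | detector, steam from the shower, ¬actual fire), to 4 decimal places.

Under noisy-OR, P(detector | causes) = 1 − (1−0.07)·∏(1−qᵢ) over the active causes.
Weight on burnt toast=true, given the evidence: 0.87445·0.01 = 0.008745
The normalizing constant is 0.4978·0.99 + 0.87445·0.01 = 0.501567
P(burnt toast | detector, steam from the shower, ¬actual fire) = 0.008745/0.501567 ≈ 0.0174

P(burnt toast | detector, steam from the shower, ¬actual fire) ≈ 0.0174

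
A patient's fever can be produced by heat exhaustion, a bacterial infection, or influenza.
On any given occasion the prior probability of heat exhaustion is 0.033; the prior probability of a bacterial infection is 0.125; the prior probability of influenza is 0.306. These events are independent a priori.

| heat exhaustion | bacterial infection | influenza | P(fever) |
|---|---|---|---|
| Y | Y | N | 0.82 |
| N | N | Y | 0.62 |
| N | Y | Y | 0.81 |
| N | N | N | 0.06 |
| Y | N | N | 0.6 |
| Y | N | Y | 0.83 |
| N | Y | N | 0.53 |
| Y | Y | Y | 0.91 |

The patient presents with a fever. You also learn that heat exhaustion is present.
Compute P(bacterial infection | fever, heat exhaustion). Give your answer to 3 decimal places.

P(bacterial infection | fever, heat exhaustion) ≈ 0.153

Enumerate the 4 (bacterial infection, influenza) configurations and weight by the priors:
  P(fever | heat exhaustion) = 0.6*0.875*0.694 + 0.83*0.875*0.306 + 0.82*0.125*0.694 + 0.91*0.125*0.306
        = 0.364350 + 0.222232 + 0.071135 + 0.034807 = 0.692524
The terms with bacterial infection present sum to 0.105942, so
  P(bacterial infection | fever, heat exhaustion) = 0.105942 / 0.692524 ≈ 0.153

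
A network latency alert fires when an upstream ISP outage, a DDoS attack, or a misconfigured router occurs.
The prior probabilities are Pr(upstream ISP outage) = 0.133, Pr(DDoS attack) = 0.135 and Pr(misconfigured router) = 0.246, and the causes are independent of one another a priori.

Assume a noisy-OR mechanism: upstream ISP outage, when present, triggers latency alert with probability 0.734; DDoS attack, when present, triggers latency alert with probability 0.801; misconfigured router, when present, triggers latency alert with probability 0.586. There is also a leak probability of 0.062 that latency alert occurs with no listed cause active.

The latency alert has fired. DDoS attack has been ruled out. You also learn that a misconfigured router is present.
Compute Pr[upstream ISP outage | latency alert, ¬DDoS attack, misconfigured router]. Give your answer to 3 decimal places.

Under noisy-OR, P(latency alert | causes) = 1 − (1−0.062)·∏(1−qᵢ) over the active causes.
P(latency alert | ¬DDoS attack, misconfigured router) = 0.611668×0.867 + 0.896704×0.133 = 0.530316 + 0.119262 = 0.649578
Of this, 0.119262 comes from 0.896704×0.133 (the upstream ISP outage=true cases).
P(upstream ISP outage | latency alert, ¬DDoS attack, misconfigured router) = 0.119262 / 0.649578 ≈ 0.184

Pr[upstream ISP outage | latency alert, ¬DDoS attack, misconfigured router] ≈ 0.184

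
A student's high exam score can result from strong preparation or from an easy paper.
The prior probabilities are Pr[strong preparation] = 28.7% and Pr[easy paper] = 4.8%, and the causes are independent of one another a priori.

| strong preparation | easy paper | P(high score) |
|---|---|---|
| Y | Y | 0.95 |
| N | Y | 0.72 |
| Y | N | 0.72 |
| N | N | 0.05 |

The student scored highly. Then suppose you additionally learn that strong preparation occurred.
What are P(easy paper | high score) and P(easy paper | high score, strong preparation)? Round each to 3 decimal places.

For the numerator, keep only easy paper=true terms: 0.024641 + 0.013087 = 0.037728
Normalizer over all consistent configurations: 0.05*0.713*0.952 + 0.72*0.713*0.048 + 0.72*0.287*0.952 + 0.95*0.287*0.048 = 0.268388
P(easy paper | high score) = 0.037728/0.268388 ≈ 0.141

With the extra evidence:
P(high score | strong preparation) = 0.72·0.952 + 0.95·0.048 = 0.685440 + 0.045600 = 0.731040
The easy paper-present share is 0.95·0.048 = 0.045600.
P(easy paper | high score, strong preparation) = 0.045600 / 0.731040 ≈ 0.062

P(easy paper | high score) ≈ 0.141; P(easy paper | high score, strong preparation) ≈ 0.062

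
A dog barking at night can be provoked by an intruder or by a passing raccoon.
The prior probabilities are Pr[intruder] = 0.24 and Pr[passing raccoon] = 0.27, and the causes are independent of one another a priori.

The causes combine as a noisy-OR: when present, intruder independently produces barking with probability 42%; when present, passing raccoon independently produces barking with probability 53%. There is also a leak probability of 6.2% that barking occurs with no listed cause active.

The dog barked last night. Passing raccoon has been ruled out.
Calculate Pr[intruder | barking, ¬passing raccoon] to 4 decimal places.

Under noisy-OR, P(barking | causes) = 1 − (1−0.062)·∏(1−qᵢ) over the active causes.
Weight on intruder=true, given the evidence: 0.45596×0.24 = 0.109430
The normalizing constant is 0.062×0.76 + 0.45596×0.24 = 0.156550
Posterior = 0.109430 / 0.156550 ≈ 0.6990

Pr[intruder | barking, ¬passing raccoon] ≈ 0.6990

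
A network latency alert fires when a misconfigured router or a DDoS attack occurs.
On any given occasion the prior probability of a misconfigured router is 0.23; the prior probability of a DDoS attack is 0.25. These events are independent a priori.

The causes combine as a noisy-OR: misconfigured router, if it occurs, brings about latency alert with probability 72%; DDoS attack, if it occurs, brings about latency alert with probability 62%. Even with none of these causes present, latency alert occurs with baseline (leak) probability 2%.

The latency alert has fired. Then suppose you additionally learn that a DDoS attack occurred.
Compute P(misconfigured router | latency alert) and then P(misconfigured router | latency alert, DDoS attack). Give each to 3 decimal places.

P(misconfigured router | latency alert) ≈ 0.572; P(misconfigured router | latency alert, DDoS attack) ≈ 0.299

Under noisy-OR, P(latency alert | causes) = 1 − (1−0.02)·∏(1−qᵢ) over the active causes.
P(latency alert) = 0.02·0.77·0.75 + 0.6276·0.77·0.25 + 0.7256·0.23·0.75 + 0.895728·0.23·0.25 = 0.011550 + 0.120813 + 0.125166 + 0.051504 = 0.309033
Restricting to configurations with misconfigured router present: 0.125166 + 0.051504 = 0.176670.
Hence the posterior is 0.176670/0.309033 ≈ 0.572.

Now also conditioning on DDoS attack=true:
For the numerator, keep only misconfigured router=true terms: 0.895728×0.23 = 0.206017
The normalizing constant is 0.6276×0.77 + 0.895728×0.23 = 0.689269
Posterior = 0.206017 / 0.689269 ≈ 0.299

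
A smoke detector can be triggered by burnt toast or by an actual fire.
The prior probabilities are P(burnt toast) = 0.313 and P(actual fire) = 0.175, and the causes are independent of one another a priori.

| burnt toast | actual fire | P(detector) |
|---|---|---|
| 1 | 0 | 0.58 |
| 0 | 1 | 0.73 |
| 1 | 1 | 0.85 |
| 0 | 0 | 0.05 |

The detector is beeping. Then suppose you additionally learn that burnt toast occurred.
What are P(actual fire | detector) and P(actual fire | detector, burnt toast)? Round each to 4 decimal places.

P(detector) = 0.05·0.687·0.825 + 0.73·0.687·0.175 + 0.58·0.313·0.825 + 0.85·0.313·0.175 = 0.028339 + 0.087764 + 0.149770 + 0.046559 = 0.312432
The actual fire-present share is 0.087764 + 0.046559 = 0.134323.
So P(actual fire | detector) = 0.134323/0.312432 ≈ 0.4299.

Now condition on the additional information:
Weight on actual fire=true, given the evidence: 0.85*0.175 = 0.148750
Denominator P(detector | burnt toast): 0.58*0.825 + 0.85*0.175 = 0.627250
P(actual fire | detector, burnt toast) = 0.148750/0.627250 ≈ 0.2371
Conditioning on burnt toast lowers the posterior on actual fire: the classic explaining-away effect in a common-effect structure.

P(actual fire | detector) ≈ 0.4299; P(actual fire | detector, burnt toast) ≈ 0.2371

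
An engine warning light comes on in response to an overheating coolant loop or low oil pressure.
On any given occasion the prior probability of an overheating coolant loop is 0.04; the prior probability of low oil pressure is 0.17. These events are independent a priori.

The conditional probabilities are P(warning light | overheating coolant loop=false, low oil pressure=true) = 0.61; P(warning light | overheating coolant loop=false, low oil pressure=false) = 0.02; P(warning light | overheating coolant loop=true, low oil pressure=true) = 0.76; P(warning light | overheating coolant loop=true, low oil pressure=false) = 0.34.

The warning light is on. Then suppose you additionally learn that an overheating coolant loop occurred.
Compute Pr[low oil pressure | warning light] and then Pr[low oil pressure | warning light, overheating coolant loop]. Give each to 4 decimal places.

Sum P(warning light|·) weighted by the priors over the 4 (overheating coolant loop, low oil pressure) configurations:
  P(warning light) = 0.02×0.96×0.83 + 0.61×0.96×0.17 + 0.34×0.04×0.83 + 0.76×0.04×0.17
        = 0.015936 + 0.099552 + 0.011288 + 0.005168 = 0.131944
The terms with low oil pressure present sum to 0.104720, so
  P(low oil pressure | warning light) = 0.104720 / 0.131944 ≈ 0.7937

With the extra evidence:
Enumerate both values of low oil pressure and weight by the priors:
  P(warning light | overheating coolant loop) = 0.34·0.83 + 0.76·0.17
        = 0.282200 + 0.129200 = 0.411400
Keeping only the low oil pressure-present terms gives 0.129200, so
  P(low oil pressure | warning light, overheating coolant loop) = 0.129200 / 0.411400 ≈ 0.3140
— overheating coolant loop explains away the evidence for low oil pressure.

Pr[low oil pressure | warning light] ≈ 0.7937; Pr[low oil pressure | warning light, overheating coolant loop] ≈ 0.3140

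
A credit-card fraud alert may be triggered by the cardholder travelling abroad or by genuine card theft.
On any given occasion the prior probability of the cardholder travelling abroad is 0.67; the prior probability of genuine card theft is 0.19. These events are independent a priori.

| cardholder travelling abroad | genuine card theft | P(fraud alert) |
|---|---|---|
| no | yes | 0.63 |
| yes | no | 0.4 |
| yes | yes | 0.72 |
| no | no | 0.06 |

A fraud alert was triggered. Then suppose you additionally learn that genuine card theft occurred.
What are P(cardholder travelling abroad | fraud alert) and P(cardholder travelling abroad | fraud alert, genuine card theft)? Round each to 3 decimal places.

P(fraud alert) = 0.06×0.33×0.81 + 0.63×0.33×0.19 + 0.4×0.67×0.81 + 0.72×0.67×0.19 = 0.016038 + 0.039501 + 0.217080 + 0.091656 = 0.364275
The cardholder travelling abroad-present share is 0.217080 + 0.091656 = 0.308736.
P(cardholder travelling abroad | fraud alert) = 0.308736 / 0.364275 ≈ 0.848

Now also conditioning on genuine card theft=true:
P(fraud alert | genuine card theft) = 0.63*0.33 + 0.72*0.67 = 0.207900 + 0.482400 = 0.690300
The cardholder travelling abroad-present share is 0.72*0.67 = 0.482400.
Hence the posterior is 0.482400/0.690300 ≈ 0.699.

P(cardholder travelling abroad | fraud alert) ≈ 0.848; P(cardholder travelling abroad | fraud alert, genuine card theft) ≈ 0.699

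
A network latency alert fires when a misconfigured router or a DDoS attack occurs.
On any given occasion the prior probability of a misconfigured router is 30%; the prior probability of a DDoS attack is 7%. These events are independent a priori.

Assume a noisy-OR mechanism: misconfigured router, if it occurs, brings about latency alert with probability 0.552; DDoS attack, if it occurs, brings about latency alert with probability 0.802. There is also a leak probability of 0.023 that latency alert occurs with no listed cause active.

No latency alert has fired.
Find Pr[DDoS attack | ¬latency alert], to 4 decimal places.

Pr[DDoS attack | ¬latency alert] ≈ 0.0147

Under noisy-OR, P(latency alert | causes) = 1 − (1−0.023)·∏(1−qᵢ) over the active causes.
Enumerate the 4 (misconfigured router, DDoS attack) configurations and weight by the priors:
  P(¬latency alert) = 0.977×0.7×0.93 + 0.193446×0.7×0.07 + 0.437696×0.3×0.93 + 0.086664×0.3×0.07
        = 0.636027 + 0.009479 + 0.122117 + 0.001820 = 0.769443
The terms with DDoS attack present sum to 0.011299, so
  P(DDoS attack | ¬latency alert) = 0.011299 / 0.769443 ≈ 0.0147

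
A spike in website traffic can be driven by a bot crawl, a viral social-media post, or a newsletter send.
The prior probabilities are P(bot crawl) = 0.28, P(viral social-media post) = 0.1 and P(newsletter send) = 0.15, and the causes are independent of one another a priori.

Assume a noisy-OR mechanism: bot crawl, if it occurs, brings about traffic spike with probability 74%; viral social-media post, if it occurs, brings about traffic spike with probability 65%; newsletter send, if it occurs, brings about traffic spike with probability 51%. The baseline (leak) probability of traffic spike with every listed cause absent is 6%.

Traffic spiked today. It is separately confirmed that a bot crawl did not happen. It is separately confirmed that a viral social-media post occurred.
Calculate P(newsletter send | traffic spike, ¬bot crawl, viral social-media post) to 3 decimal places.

P(newsletter send | traffic spike, ¬bot crawl, viral social-media post) ≈ 0.181

Under noisy-OR, P(traffic spike | causes) = 1 − (1−0.06)·∏(1−qᵢ) over the active causes.
Weight on newsletter send=true, given the evidence: 0.83879×0.15 = 0.125818
Denominator P(traffic spike | ¬bot crawl, viral social-media post): 0.671×0.85 + 0.83879×0.15 = 0.696168
Posterior = 0.125818 / 0.696168 ≈ 0.181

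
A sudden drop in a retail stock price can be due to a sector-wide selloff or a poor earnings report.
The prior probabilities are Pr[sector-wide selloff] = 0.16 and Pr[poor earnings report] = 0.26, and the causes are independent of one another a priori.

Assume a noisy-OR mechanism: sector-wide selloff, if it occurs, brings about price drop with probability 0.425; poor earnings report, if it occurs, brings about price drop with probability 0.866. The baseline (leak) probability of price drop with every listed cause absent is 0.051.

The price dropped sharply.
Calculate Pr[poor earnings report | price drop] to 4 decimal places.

Under noisy-OR, P(price drop | causes) = 1 − (1−0.051)·∏(1−qᵢ) over the active causes.
Enumerate the 4 (sector-wide selloff, poor earnings report) configurations and weight by the priors:
  P(price drop) = 0.051*0.84*0.74 + 0.872834*0.84*0.26 + 0.454325*0.16*0.74 + 0.92688*0.16*0.26
        = 0.031702 + 0.190627 + 0.053792 + 0.038558 = 0.314679
The terms with poor earnings report present sum to 0.229185, so
  P(poor earnings report | price drop) = 0.229185 / 0.314679 ≈ 0.7283

Pr[poor earnings report | price drop] ≈ 0.7283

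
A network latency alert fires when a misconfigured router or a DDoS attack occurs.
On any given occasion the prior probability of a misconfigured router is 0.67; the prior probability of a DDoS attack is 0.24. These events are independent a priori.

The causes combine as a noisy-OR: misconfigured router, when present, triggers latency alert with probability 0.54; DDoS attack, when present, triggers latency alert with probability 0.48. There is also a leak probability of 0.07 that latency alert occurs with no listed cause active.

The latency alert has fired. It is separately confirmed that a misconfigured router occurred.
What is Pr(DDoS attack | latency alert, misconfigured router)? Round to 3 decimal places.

Under noisy-OR, P(latency alert | causes) = 1 − (1−0.07)·∏(1−qᵢ) over the active causes.
P(latency alert | misconfigured router) = 0.5722×0.76 + 0.777544×0.24 = 0.434872 + 0.186611 = 0.621483
Of this, 0.186611 comes from 0.777544×0.24 (the DDoS attack=true cases).
P(DDoS attack | latency alert, misconfigured router) = 0.186611 / 0.621483 ≈ 0.300

Pr(DDoS attack | latency alert, misconfigured router) ≈ 0.300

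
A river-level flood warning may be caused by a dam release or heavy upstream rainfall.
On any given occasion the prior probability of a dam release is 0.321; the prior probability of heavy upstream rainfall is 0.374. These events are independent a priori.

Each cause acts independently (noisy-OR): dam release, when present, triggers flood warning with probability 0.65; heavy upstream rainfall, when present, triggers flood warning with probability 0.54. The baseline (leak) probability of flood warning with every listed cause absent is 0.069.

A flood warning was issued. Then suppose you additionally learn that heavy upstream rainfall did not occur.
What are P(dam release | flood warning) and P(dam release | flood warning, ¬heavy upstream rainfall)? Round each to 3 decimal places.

P(dam release | flood warning) ≈ 0.576; P(dam release | flood warning, ¬heavy upstream rainfall) ≈ 0.822

Under noisy-OR, P(flood warning | causes) = 1 − (1−0.069)·∏(1−qᵢ) over the active causes.
Enumerate the 4 (dam release, heavy upstream rainfall) configurations and weight by the priors:
  P(flood warning) = 0.069·0.679·0.626 + 0.57174·0.679·0.374 + 0.67415·0.321·0.626 + 0.850109·0.321·0.374
        = 0.029329 + 0.145191 + 0.135468 + 0.102059 = 0.412047
Configurations with dam release contribute 0.237527, so
  P(dam release | flood warning) = 0.237527 / 0.412047 ≈ 0.576

Now also conditioning on heavy upstream rainfall≠true:
P(flood warning | ¬heavy upstream rainfall) = 0.069·0.679 + 0.67415·0.321 = 0.046851 + 0.216402 = 0.263253
Restricting to configurations with dam release present: 0.67415·0.321 = 0.216402.
Hence the posterior is 0.216402/0.263253 ≈ 0.822.
Ruling out heavy upstream rainfall raises the posterior on dam release — the flip side of explaining away.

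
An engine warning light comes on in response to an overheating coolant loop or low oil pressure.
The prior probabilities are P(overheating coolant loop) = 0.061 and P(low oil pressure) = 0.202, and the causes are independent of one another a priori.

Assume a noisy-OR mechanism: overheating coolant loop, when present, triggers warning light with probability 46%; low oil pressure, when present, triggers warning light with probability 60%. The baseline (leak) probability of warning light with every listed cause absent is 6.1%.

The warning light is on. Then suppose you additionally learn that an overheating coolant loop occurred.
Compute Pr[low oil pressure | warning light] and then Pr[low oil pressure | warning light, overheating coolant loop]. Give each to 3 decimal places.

Under noisy-OR, P(warning light | causes) = 1 − (1−0.061)·∏(1−qᵢ) over the active causes.
Enumerate the 4 (overheating coolant loop, low oil pressure) configurations and weight by the priors:
  P(warning light) = 0.061·0.939·0.798 + 0.6244·0.939·0.202 + 0.49294·0.061·0.798 + 0.797176·0.061·0.202
        = 0.045709 + 0.118435 + 0.023995 + 0.009823 = 0.197962
Keeping only the low oil pressure-present terms gives 0.128258, so
  P(low oil pressure | warning light) = 0.128258 / 0.197962 ≈ 0.648

With the extra evidence:
Sum P(warning light|·) weighted by the priors over both values of low oil pressure:
  P(warning light | overheating coolant loop) = 0.49294·0.798 + 0.797176·0.202
        = 0.393366 + 0.161030 = 0.554396
Keeping only the low oil pressure-present terms gives 0.161030, so
  P(low oil pressure | warning light, overheating coolant loop) = 0.161030 / 0.554396 ≈ 0.290
This is intercausal reasoning (explaining away): once overheating coolant loop accounts for the warning light, low oil pressure becomes less likely.

Pr[low oil pressure | warning light] ≈ 0.648; Pr[low oil pressure | warning light, overheating coolant loop] ≈ 0.290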